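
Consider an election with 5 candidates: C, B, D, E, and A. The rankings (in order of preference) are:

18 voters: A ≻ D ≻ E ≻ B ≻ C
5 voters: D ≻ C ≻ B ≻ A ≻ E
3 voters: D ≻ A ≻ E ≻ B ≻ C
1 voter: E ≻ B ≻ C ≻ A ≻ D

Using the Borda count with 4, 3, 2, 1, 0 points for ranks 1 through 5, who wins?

C: 18·0 + 5·3 + 3·0 + 1·2 = 17
B: 18·1 + 5·2 + 3·1 + 1·3 = 34
D: 18·3 + 5·4 + 3·4 + 1·0 = 86
E: 18·2 + 5·0 + 3·2 + 1·4 = 46
A: 18·4 + 5·1 + 3·3 + 1·1 = 87
A has the highest Borda score (87).

A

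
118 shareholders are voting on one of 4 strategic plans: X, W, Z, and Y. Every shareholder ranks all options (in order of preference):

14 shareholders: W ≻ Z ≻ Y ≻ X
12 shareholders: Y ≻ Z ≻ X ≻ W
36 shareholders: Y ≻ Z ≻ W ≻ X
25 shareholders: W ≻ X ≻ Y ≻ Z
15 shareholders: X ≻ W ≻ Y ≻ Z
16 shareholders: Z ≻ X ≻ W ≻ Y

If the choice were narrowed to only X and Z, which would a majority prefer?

Voters preferring X to Z: 40; preferring Z to X: 78.
Z wins the head-to-head.

Z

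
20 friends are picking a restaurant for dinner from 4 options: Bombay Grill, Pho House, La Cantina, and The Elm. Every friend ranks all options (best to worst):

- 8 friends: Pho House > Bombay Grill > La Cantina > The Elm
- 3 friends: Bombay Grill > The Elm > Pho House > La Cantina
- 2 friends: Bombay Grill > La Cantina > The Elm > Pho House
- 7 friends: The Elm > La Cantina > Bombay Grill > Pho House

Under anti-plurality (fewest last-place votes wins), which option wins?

Bombay Grill

Last-place votes: Bombay Grill 0, Pho House 9, La Cantina 3, The Elm 8.
Bombay Grill is ranked last by the fewest voters, so Bombay Grill wins.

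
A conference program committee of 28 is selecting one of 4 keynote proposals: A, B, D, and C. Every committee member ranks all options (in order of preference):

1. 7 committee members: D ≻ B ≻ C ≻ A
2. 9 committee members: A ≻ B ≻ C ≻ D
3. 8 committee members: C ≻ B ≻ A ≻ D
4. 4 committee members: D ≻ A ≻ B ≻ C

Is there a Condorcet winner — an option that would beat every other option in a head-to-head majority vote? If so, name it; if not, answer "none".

B vs A: 15–13 for B.
B vs D: 17–11 for B.
B vs C: 20–8 for B.
B beats every other option head-to-head.

B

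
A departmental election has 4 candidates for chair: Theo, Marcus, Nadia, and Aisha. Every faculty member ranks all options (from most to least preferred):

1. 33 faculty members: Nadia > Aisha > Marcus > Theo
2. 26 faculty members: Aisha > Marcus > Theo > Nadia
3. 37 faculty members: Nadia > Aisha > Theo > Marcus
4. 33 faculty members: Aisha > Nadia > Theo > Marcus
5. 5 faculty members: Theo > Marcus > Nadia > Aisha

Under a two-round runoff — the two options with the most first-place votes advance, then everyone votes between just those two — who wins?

Round 1 first-place votes: Theo 5, Marcus 0, Nadia 70, Aisha 59.
Nadia and Aisha advance.
Runoff: Nadia is preferred to Aisha by 75 voters; Aisha by 59.
Nadia wins the runoff.

Nadia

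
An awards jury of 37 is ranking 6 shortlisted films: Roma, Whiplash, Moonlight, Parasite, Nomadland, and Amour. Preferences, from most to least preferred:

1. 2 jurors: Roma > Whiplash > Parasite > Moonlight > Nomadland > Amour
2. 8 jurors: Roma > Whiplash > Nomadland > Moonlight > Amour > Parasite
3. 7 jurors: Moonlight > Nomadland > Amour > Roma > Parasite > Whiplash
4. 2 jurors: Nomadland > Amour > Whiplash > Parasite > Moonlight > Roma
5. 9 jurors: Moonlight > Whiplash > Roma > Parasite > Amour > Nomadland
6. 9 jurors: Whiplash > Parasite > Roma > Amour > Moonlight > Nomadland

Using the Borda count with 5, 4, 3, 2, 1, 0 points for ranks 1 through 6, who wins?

Roma: 2·5 + 8·5 + 7·2 + 2·0 + 9·3 + 9·3 = 118
Whiplash: 2·4 + 8·4 + 7·0 + 2·3 + 9·4 + 9·5 = 127
Moonlight: 2·2 + 8·2 + 7·5 + 2·1 + 9·5 + 9·1 = 111
Parasite: 2·3 + 8·0 + 7·1 + 2·2 + 9·2 + 9·4 = 71
Nomadland: 2·1 + 8·3 + 7·4 + 2·5 + 9·0 + 9·0 = 64
Amour: 2·0 + 8·1 + 7·3 + 2·4 + 9·1 + 9·2 = 64
Whiplash has the highest Borda score (127).

Whiplash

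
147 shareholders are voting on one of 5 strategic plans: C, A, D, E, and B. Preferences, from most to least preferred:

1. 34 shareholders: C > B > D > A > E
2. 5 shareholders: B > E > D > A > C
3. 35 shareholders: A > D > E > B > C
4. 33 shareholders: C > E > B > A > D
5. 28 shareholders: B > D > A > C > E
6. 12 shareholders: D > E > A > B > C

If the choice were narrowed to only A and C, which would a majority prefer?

Voters preferring A to C: 80; preferring C to A: 67.
A wins the head-to-head.

A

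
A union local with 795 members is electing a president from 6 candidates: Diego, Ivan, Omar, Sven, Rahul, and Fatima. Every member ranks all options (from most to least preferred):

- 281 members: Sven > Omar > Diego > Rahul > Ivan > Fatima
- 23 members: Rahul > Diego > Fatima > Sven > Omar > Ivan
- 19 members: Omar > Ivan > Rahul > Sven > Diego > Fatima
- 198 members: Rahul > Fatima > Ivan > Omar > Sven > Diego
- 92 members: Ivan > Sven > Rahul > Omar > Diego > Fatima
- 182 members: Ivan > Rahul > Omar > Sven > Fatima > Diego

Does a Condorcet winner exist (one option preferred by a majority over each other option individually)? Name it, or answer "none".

Rahul

Rahul vs Diego: 514–281 for Rahul.
Rahul vs Ivan: 502–293 for Rahul.
Rahul vs Omar: 495–300 for Rahul.
Rahul vs Sven: 422–373 for Rahul.
Rahul vs Fatima: 795–0 for Rahul.
Rahul beats every other option head-to-head.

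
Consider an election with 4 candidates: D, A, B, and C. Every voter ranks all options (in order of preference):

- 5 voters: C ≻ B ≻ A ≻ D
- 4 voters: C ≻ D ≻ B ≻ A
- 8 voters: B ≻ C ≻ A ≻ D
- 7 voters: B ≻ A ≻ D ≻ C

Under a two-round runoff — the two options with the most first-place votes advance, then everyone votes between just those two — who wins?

Round 1 first-place votes: D 0, A 0, B 15, C 9.
B and C advance.
Runoff: B is preferred to C by 15 voters; C by 9.
B wins the runoff.

B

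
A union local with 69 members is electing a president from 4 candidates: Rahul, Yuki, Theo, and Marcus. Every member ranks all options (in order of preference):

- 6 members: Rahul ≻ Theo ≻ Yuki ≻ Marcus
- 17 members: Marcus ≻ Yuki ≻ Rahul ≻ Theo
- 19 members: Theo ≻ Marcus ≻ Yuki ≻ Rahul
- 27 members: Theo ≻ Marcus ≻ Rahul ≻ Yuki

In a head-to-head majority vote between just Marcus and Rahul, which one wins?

Marcus

Voters preferring Marcus to Rahul: 63; preferring Rahul to Marcus: 6.
Marcus wins the head-to-head.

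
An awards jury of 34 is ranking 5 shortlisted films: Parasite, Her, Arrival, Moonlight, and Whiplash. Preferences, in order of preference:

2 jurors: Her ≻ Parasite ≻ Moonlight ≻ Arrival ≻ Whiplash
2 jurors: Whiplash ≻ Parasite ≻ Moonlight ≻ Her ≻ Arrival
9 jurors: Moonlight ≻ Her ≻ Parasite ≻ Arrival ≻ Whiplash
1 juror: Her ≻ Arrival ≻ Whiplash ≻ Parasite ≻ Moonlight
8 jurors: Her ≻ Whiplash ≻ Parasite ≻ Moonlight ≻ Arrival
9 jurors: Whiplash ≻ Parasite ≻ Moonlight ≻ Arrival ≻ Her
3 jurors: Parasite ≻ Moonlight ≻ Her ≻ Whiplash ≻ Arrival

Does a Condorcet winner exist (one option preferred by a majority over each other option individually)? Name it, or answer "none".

Checking pairwise contests:
Her beats Parasite 20–14.
Moonlight beats Her 23–11.
Parasite beats Arrival 33–1.
Parasite beats Moonlight 25–9.
Her beats Whiplash 23–11.
Every option loses at least one head-to-head, so there is no Condorcet winner.

none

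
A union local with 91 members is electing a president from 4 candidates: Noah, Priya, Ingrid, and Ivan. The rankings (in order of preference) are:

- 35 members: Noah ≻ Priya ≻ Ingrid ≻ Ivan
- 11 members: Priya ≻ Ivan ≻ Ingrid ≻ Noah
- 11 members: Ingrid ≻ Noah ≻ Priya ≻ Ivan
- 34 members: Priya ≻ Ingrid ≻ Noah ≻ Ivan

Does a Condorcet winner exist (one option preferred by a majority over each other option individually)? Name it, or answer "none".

none

Checking pairwise contests:
Ingrid beats Noah 56–35.
Noah beats Priya 46–45.
Priya beats Ingrid 80–11.
Noah beats Ivan 80–11.
Every option loses at least one head-to-head, so there is no Condorcet winner.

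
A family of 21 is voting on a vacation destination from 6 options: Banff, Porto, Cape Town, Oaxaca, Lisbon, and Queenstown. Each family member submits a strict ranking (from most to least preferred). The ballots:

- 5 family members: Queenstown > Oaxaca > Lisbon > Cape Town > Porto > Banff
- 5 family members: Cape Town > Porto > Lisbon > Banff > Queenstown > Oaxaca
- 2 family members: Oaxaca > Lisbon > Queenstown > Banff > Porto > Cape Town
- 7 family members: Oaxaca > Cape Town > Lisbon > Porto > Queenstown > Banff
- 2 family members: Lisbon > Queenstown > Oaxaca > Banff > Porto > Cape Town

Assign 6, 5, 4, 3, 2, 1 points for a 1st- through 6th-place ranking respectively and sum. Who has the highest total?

Oaxaca

Banff: 5·1 + 5·3 + 2·3 + 7·1 + 2·3 = 39
Porto: 5·2 + 5·5 + 2·2 + 7·3 + 2·2 = 64
Cape Town: 5·3 + 5·6 + 2·1 + 7·5 + 2·1 = 84
Oaxaca: 5·5 + 5·1 + 2·6 + 7·6 + 2·4 = 92
Lisbon: 5·4 + 5·4 + 2·5 + 7·4 + 2·6 = 90
Queenstown: 5·6 + 5·2 + 2·4 + 7·2 + 2·5 = 72
Oaxaca has the highest Borda score (92).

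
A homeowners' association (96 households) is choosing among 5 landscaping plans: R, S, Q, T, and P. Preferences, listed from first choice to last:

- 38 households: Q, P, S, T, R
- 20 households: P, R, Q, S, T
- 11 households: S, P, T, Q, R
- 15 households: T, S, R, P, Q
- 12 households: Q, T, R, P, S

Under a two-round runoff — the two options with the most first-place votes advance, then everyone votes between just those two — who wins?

Q

Round 1 first-place votes: R 0, S 11, Q 50, T 15, P 20.
Q and P advance.
Runoff: Q is preferred to P by 50 voters; P by 46.
Q wins the runoff.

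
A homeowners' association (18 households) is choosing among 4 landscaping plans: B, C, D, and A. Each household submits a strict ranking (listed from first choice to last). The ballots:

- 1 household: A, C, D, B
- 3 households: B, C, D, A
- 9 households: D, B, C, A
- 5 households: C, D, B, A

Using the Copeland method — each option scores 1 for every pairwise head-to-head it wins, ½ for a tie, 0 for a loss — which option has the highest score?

D

B: beats C and A; loses to D → score 2.
C: beats A; ties D; loses to B → score 1.5.
D: beats B and A; ties C → score 2.5.
A: loses to B, C, and D → score 0.
D has the best pairwise record.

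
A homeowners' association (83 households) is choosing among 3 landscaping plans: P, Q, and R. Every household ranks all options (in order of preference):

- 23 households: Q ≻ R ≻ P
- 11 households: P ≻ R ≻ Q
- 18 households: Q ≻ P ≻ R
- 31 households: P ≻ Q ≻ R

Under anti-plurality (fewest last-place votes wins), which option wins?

Last-place votes: P 23, Q 11, R 49.
Q is ranked last by the fewest voters, so Q wins.

Q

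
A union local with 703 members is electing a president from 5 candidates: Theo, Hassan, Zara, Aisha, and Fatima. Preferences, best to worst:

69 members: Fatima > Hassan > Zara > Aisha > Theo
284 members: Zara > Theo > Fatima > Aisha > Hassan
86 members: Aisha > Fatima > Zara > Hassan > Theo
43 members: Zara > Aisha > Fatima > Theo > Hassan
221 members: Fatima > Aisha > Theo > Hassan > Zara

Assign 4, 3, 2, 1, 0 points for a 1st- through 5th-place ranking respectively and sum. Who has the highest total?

Fatima

Theo: 69·0 + 284·3 + 86·0 + 43·1 + 221·2 = 1337
Hassan: 69·3 + 284·0 + 86·1 + 43·0 + 221·1 = 514
Zara: 69·2 + 284·4 + 86·2 + 43·4 + 221·0 = 1618
Aisha: 69·1 + 284·1 + 86·4 + 43·3 + 221·3 = 1489
Fatima: 69·4 + 284·2 + 86·3 + 43·2 + 221·4 = 2072
Fatima has the highest Borda score (2072).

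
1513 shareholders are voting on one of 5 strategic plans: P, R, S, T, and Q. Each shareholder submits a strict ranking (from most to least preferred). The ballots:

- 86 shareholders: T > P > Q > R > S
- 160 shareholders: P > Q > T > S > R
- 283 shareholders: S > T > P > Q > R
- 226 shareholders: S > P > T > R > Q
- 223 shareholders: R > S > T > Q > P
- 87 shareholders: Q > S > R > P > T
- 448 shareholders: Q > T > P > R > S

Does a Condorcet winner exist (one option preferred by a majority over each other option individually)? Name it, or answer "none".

none

Checking pairwise contests:
S beats P 819–694.
P beats R 1203–310.
R beats S 757–756.
S beats T 819–694.
T beats Q 818–695.
Every option loses at least one head-to-head, so there is no Condorcet winner.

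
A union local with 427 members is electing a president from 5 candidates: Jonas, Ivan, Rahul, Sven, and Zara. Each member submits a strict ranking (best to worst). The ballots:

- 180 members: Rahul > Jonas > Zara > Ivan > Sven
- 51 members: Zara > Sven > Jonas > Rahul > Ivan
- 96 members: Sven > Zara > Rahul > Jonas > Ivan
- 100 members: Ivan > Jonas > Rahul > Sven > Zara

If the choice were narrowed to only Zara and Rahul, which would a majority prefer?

Rahul

Voters preferring Zara to Rahul: 147; preferring Rahul to Zara: 280.
Rahul wins the head-to-head.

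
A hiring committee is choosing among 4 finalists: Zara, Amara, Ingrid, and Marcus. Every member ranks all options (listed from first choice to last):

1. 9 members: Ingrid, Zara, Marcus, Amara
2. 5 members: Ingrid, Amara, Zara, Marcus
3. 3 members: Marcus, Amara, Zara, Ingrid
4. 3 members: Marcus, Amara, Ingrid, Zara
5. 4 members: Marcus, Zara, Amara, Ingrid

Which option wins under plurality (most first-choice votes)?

Ingrid

First-place votes: Zara 0, Amara 0, Ingrid 14, Marcus 10.
Ingrid has the most first-place votes.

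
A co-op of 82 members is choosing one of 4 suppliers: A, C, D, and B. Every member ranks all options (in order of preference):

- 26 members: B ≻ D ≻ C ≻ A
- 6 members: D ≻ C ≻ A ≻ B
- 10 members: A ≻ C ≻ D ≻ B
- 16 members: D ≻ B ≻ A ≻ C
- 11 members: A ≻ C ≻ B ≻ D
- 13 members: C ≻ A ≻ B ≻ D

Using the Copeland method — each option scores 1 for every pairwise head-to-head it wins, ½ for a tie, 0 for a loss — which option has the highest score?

B

A: loses to C, D, and B → score 0.
C: beats A; loses to D and B → score 1.
D: beats A and C; loses to B → score 2.
B: beats A, C, and D → score 3.
B has the best pairwise record.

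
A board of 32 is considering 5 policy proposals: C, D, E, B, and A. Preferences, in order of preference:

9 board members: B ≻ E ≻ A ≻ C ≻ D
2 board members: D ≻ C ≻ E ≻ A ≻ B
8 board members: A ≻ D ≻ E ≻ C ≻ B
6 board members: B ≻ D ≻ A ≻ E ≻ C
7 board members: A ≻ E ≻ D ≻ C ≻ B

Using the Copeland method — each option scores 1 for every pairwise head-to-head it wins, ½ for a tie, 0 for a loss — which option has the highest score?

C: beats B; loses to D, E, and A → score 1.
D: beats C and B; ties E; loses to A → score 2.5.
E: beats C and B; ties D; loses to A → score 2.5.
B: loses to C, D, E, and A → score 0.
A: beats C, D, E, and B → score 4.
A has the best pairwise record.

A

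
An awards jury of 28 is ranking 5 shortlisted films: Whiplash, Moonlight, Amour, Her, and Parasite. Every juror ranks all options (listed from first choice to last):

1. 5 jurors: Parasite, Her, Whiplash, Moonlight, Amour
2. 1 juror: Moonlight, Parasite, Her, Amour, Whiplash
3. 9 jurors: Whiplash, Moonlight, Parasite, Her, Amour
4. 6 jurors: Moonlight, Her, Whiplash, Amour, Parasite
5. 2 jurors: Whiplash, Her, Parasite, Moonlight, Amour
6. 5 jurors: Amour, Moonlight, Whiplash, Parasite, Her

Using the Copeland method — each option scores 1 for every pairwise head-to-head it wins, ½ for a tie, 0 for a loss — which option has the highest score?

Whiplash: beats Moonlight, Amour, Her, and Parasite → score 4.
Moonlight: beats Amour, Her, and Parasite; loses to Whiplash → score 3.
Amour: loses to Whiplash, Moonlight, Her, and Parasite → score 0.
Her: beats Amour; loses to Whiplash, Moonlight, and Parasite → score 1.
Parasite: beats Amour and Her; loses to Whiplash and Moonlight → score 2.
Whiplash has the best pairwise record.

Whiplash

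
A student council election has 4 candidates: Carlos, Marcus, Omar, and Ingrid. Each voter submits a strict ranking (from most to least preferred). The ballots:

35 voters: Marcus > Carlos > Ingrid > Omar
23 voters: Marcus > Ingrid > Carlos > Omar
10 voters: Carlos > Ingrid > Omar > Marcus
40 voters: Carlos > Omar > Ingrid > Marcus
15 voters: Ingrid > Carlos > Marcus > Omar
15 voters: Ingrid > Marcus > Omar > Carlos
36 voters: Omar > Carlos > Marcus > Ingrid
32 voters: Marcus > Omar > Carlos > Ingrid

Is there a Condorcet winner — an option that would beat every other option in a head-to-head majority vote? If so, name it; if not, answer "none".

Marcus vs Carlos: 105–101 for Marcus.
Marcus vs Omar: 120–86 for Marcus.
Marcus vs Ingrid: 126–80 for Marcus.
Marcus beats every other option head-to-head.

Marcus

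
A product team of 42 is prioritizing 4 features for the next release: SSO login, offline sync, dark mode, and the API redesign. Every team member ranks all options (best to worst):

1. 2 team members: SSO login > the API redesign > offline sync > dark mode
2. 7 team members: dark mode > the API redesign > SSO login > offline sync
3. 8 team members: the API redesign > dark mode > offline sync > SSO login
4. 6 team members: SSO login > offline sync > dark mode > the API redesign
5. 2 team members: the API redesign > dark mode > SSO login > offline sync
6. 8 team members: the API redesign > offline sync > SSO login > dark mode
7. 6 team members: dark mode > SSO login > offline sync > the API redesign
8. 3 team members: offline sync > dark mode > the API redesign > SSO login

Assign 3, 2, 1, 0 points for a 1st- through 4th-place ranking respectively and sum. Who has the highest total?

SSO login: 2·3 + 7·1 + 8·0 + 6·3 + 2·1 + 8·1 + 6·2 + 3·0 = 53
offline sync: 2·1 + 7·0 + 8·1 + 6·2 + 2·0 + 8·2 + 6·1 + 3·3 = 53
dark mode: 2·0 + 7·3 + 8·2 + 6·1 + 2·2 + 8·0 + 6·3 + 3·2 = 71
the API redesign: 2·2 + 7·2 + 8·3 + 6·0 + 2·3 + 8·3 + 6·0 + 3·1 = 75
the API redesign has the highest Borda score (75).

the API redesign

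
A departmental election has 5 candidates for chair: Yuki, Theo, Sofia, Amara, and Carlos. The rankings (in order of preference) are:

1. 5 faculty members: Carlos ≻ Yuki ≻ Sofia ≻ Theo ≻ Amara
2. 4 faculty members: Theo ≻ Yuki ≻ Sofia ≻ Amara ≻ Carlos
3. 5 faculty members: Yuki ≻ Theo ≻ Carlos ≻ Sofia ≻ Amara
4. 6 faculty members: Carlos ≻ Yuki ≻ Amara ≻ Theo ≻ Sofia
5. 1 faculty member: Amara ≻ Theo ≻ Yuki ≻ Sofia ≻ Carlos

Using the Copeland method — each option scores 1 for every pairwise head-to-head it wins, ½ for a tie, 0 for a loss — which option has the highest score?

Carlos

Yuki: beats Theo, Sofia, and Amara; loses to Carlos → score 3.
Theo: beats Sofia and Amara; loses to Yuki and Carlos → score 2.
Sofia: beats Amara; loses to Yuki, Theo, and Carlos → score 1.
Amara: loses to Yuki, Theo, Sofia, and Carlos → score 0.
Carlos: beats Yuki, Theo, Sofia, and Amara → score 4.
Carlos has the best pairwise record.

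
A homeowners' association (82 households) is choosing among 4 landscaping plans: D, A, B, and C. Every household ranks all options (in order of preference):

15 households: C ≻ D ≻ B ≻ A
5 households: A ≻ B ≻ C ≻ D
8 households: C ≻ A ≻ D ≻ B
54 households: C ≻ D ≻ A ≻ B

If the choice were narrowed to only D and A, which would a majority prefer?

Voters preferring D to A: 69; preferring A to D: 13.
D wins the head-to-head.

D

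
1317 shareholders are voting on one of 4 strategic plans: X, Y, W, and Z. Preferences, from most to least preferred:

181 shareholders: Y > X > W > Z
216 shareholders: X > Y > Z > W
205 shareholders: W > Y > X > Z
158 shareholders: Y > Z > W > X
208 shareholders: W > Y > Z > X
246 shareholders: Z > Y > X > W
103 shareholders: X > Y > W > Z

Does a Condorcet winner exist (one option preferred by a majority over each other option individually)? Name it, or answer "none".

Y

Y vs X: 998–319 for Y.
Y vs W: 904–413 for Y.
Y vs Z: 1071–246 for Y.
Y beats every other option head-to-head.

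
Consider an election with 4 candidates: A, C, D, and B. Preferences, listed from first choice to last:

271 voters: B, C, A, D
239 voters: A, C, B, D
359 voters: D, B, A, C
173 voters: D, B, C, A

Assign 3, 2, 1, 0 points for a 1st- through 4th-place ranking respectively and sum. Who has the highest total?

B

A: 271·1 + 239·3 + 359·1 + 173·0 = 1347
C: 271·2 + 239·2 + 359·0 + 173·1 = 1193
D: 271·0 + 239·0 + 359·3 + 173·3 = 1596
B: 271·3 + 239·1 + 359·2 + 173·2 = 2116
B has the highest Borda score (2116).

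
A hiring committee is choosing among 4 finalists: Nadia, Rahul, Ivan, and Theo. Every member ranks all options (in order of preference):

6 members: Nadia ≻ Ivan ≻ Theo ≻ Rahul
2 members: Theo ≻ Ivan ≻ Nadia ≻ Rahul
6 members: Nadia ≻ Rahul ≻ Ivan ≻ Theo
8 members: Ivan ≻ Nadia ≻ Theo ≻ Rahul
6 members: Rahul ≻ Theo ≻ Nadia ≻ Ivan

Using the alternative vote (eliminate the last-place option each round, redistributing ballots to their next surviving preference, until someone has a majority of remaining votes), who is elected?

Nadia

Round 1: Nadia 12, Rahul 6, Ivan 8, Theo 2. Eliminate Theo.
Round 2: Nadia 12, Rahul 6, Ivan 10. Eliminate Rahul.
Round 3: Nadia 18, Ivan 10. Nadia has a majority.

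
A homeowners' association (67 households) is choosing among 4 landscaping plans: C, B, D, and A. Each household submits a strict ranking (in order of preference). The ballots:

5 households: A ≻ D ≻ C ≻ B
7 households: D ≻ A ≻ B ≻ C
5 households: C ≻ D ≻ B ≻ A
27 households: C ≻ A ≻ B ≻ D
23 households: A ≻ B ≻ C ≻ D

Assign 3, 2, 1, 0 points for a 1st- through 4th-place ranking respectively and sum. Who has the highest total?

A

C: 5·1 + 7·0 + 5·3 + 27·3 + 23·1 = 124
B: 5·0 + 7·1 + 5·1 + 27·1 + 23·2 = 85
D: 5·2 + 7·3 + 5·2 + 27·0 + 23·0 = 41
A: 5·3 + 7·2 + 5·0 + 27·2 + 23·3 = 152
A has the highest Borda score (152).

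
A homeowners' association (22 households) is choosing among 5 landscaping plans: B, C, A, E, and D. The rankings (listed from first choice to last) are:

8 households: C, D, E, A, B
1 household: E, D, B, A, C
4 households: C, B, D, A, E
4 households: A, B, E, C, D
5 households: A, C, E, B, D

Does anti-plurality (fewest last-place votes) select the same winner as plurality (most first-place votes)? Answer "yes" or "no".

no

Anti-plurality — last-place votes: B 8, C 1, A 0, E 4, D 9. Winner: A.
Plurality — first-place votes: B 0, C 12, A 9, E 1, D 0. Winner: C.
The two methods disagree.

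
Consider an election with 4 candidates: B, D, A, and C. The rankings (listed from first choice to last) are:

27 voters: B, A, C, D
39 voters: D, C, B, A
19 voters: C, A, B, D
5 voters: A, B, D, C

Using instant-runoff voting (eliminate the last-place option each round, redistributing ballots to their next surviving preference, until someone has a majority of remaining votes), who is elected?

Round 1: B 27, D 39, A 5, C 19. Eliminate A.
Round 2: B 32, D 39, C 19. Eliminate C.
Round 3: B 51, D 39. B has a majority.

B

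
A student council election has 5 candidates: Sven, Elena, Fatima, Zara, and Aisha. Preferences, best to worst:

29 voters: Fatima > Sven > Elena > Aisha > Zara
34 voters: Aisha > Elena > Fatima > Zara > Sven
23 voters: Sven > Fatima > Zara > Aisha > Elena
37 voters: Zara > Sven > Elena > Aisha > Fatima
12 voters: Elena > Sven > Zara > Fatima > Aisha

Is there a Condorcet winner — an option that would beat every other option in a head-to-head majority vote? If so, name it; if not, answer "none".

none

Checking pairwise contests:
Zara beats Sven 71–64.
Sven beats Elena 89–46.
Sven beats Fatima 72–63.
Elena beats Zara 75–60.
Sven beats Aisha 101–34.
Every option loses at least one head-to-head, so there is no Condorcet winner.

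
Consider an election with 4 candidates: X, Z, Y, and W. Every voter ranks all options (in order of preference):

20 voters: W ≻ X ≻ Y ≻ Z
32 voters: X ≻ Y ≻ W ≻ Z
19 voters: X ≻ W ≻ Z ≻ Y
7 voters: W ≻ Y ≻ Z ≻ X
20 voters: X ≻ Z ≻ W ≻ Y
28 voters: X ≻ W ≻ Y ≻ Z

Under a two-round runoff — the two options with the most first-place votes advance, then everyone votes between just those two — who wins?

Round 1 first-place votes: X 99, Z 0, Y 0, W 27.
X and W advance.
Runoff: X is preferred to W by 99 voters; W by 27.
X wins the runoff.

X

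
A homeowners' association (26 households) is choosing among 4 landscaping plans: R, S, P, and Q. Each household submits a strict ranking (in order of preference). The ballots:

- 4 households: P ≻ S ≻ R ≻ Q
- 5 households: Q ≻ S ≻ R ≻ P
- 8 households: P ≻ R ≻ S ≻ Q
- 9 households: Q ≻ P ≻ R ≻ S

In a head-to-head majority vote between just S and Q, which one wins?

Q

Voters preferring S to Q: 12; preferring Q to S: 14.
Q wins the head-to-head.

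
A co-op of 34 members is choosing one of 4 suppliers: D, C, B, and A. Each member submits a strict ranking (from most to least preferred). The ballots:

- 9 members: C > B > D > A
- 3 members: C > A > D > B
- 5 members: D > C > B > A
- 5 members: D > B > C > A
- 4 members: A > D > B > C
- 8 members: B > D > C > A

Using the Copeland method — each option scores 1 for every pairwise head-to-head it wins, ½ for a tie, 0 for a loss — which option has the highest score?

D: beats C and A; ties B → score 2.5.
C: beats A; ties B; loses to D → score 1.5.
B: beats A; ties D and C → score 2.
A: loses to D, C, and B → score 0.
D has the best pairwise record.

D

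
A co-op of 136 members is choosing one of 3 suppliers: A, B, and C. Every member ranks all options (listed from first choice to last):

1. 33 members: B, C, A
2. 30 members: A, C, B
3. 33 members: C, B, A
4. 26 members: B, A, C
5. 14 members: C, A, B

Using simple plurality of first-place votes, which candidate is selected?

B

First-place votes: A 30, B 59, C 47.
B has the most first-place votes.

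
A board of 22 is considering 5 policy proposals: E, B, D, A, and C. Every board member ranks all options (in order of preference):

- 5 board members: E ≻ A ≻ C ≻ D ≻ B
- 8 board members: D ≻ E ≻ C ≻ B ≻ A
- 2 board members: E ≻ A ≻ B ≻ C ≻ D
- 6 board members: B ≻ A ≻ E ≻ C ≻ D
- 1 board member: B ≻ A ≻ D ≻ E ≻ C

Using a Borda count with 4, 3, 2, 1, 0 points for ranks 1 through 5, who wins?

E: 5·4 + 8·3 + 2·4 + 6·2 + 1·1 = 65
B: 5·0 + 8·1 + 2·2 + 6·4 + 1·4 = 40
D: 5·1 + 8·4 + 2·0 + 6·0 + 1·2 = 39
A: 5·3 + 8·0 + 2·3 + 6·3 + 1·3 = 42
C: 5·2 + 8·2 + 2·1 + 6·1 + 1·0 = 34
E has the highest Borda score (65).

E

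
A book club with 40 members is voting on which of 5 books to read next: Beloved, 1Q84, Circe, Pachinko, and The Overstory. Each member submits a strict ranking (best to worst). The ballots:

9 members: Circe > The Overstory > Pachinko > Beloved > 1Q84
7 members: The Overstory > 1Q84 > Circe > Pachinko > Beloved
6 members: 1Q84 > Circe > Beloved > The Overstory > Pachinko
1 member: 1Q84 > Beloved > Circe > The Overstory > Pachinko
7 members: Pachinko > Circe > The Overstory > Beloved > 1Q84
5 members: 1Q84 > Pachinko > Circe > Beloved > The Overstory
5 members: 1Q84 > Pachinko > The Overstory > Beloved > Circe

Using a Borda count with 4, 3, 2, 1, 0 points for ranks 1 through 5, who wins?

Beloved: 9·1 + 7·0 + 6·2 + 1·3 + 7·1 + 5·1 + 5·1 = 41
1Q84: 9·0 + 7·3 + 6·4 + 1·4 + 7·0 + 5·4 + 5·4 = 89
Circe: 9·4 + 7·2 + 6·3 + 1·2 + 7·3 + 5·2 + 5·0 = 101
Pachinko: 9·2 + 7·1 + 6·0 + 1·0 + 7·4 + 5·3 + 5·3 = 83
The Overstory: 9·3 + 7·4 + 6·1 + 1·1 + 7·2 + 5·0 + 5·2 = 86
Circe has the highest Borda score (101).

Circe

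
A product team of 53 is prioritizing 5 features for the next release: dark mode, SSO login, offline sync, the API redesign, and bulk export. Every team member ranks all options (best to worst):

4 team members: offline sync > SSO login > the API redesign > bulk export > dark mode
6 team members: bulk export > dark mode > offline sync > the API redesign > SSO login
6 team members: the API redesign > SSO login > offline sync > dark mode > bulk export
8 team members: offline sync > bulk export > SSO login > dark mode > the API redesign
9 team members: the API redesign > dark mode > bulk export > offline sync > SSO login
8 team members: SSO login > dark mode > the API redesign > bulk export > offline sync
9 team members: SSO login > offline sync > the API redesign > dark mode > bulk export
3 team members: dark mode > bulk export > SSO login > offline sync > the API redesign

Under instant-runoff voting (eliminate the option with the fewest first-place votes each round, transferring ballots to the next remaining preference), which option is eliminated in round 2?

Round 1: dark mode 3, SSO login 17, offline sync 12, the API redesign 15, bulk export 6. Eliminate dark mode.
Round 2: SSO login 17, offline sync 12, the API redesign 15, bulk export 9. Eliminate bulk export.

bulk export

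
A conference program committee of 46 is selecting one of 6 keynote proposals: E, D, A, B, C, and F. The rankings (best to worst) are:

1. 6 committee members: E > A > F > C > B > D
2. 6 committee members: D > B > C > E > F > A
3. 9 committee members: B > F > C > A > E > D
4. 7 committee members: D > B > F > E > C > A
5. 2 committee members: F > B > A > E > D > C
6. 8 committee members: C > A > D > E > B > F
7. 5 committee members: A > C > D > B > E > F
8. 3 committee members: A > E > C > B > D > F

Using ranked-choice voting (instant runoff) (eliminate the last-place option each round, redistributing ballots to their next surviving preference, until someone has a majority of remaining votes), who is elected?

Round 1: E 6, D 13, A 8, B 9, C 8, F 2. Eliminate F.
Round 2: E 6, D 13, A 8, B 11, C 8. Eliminate E.
Round 3: D 13, A 14, B 11, C 8. Eliminate C.
Round 4: D 13, A 22, B 11. Eliminate B.
Round 5: D 13, A 33. A has a majority.

A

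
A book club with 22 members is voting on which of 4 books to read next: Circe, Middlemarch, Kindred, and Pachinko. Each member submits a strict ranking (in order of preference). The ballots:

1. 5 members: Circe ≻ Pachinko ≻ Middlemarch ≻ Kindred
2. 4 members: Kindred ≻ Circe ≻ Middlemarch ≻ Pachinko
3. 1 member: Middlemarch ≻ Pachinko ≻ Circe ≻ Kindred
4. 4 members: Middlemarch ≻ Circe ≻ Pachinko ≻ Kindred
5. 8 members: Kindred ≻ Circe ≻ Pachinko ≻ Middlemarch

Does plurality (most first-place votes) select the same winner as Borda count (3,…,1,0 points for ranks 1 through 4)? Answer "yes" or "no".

Plurality — first-place votes: Circe 5, Middlemarch 5, Kindred 12, Pachinko 0. Winner: Kindred.
Borda — scores: Circe 48, Middlemarch 24, Kindred 36, Pachinko 24. Winner: Circe.
The two methods disagree.

no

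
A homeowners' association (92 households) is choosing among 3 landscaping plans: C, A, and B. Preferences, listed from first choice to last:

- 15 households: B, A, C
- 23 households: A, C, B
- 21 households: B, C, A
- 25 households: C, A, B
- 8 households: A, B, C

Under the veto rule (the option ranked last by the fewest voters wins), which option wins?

A

Last-place votes: C 23, A 21, B 48.
A is ranked last by the fewest voters, so A wins.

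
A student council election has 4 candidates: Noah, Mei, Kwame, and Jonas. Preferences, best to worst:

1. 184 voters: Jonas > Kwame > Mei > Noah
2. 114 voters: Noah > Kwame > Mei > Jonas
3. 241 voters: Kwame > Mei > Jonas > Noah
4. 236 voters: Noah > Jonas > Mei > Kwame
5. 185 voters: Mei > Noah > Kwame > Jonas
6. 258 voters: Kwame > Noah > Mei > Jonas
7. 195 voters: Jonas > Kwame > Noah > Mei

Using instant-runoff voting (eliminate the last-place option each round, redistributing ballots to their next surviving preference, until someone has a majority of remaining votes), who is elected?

Kwame

Round 1: Noah 350, Mei 185, Kwame 499, Jonas 379. Eliminate Mei.
Round 2: Noah 535, Kwame 499, Jonas 379. Eliminate Jonas.
Round 3: Noah 535, Kwame 878. Kwame has a majority.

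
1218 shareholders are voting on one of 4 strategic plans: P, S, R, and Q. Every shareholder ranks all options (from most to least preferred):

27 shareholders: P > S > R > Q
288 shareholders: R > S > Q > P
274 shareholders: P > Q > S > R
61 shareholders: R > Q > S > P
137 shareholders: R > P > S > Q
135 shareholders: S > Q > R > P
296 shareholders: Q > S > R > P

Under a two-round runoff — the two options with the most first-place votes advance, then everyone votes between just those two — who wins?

Round 1 first-place votes: P 301, S 135, R 486, Q 296.
R and P advance.
Runoff: R is preferred to P by 917 voters; P by 301.
R wins the runoff.

R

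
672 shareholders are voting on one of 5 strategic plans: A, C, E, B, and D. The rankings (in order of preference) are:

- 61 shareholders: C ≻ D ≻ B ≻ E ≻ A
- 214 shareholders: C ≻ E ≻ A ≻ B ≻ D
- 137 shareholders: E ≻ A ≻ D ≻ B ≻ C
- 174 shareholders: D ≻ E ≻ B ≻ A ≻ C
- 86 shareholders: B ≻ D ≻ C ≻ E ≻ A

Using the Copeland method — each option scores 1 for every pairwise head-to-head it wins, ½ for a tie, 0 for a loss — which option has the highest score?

E

A: beats B and D; loses to C and E → score 2.
C: beats A and E; loses to B and D → score 2.
E: beats A, B, and D; loses to C → score 3.
B: beats C; loses to A, E, and D → score 1.
D: beats C and B; loses to A and E → score 2.
E has the best pairwise record.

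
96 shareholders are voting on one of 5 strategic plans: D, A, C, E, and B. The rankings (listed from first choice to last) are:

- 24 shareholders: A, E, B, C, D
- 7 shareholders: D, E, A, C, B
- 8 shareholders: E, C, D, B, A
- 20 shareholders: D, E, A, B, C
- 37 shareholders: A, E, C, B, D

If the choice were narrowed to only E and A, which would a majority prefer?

Voters preferring E to A: 35; preferring A to E: 61.
A wins the head-to-head.

A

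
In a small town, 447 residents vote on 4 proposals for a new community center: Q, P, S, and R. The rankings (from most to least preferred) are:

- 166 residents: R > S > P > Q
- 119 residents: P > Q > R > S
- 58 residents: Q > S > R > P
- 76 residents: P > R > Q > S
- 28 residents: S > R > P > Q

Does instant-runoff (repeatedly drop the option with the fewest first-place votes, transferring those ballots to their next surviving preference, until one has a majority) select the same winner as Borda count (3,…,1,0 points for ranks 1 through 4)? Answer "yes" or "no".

Instant-runoff — R1 Q 58, P 195, S 28, R 166 (S out); R2 Q 58, P 195, R 194 (Q out); R3 P 195, R 252 (R winner). Winner: R.
Borda — scores: Q 488, P 779, S 532, R 883. Winner: R.
The two methods agree.

yes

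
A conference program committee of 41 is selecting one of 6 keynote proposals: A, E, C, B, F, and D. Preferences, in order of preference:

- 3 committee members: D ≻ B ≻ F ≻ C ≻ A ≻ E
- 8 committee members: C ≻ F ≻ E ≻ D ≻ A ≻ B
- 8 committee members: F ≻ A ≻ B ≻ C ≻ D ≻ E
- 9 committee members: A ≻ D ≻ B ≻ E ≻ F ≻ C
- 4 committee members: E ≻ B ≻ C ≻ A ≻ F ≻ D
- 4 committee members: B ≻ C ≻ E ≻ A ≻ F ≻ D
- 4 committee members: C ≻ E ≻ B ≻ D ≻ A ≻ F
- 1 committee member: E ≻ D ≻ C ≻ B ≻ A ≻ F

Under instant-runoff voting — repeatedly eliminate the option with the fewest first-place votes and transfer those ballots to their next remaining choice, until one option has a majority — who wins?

C

Round 1: A 9, E 5, C 12, B 4, F 8, D 3. Eliminate D.
Round 2: A 9, E 5, C 12, B 7, F 8. Eliminate E.
Round 3: A 9, C 13, B 11, F 8. Eliminate F.
Round 4: A 17, C 13, B 11. Eliminate B.
Round 5: A 17, C 24. C has a majority.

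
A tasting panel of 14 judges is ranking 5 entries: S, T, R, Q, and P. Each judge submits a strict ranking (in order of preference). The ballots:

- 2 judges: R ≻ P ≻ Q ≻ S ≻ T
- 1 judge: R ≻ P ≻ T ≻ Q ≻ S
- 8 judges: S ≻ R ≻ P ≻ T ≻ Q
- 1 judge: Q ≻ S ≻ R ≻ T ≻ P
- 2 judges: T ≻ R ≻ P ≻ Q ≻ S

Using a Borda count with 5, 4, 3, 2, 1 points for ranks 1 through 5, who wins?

S: 2·2 + 1·1 + 8·5 + 1·4 + 2·1 = 51
T: 2·1 + 1·3 + 8·2 + 1·2 + 2·5 = 33
R: 2·5 + 1·5 + 8·4 + 1·3 + 2·4 = 58
Q: 2·3 + 1·2 + 8·1 + 1·5 + 2·2 = 25
P: 2·4 + 1·4 + 8·3 + 1·1 + 2·3 = 43
R has the highest Borda score (58).

R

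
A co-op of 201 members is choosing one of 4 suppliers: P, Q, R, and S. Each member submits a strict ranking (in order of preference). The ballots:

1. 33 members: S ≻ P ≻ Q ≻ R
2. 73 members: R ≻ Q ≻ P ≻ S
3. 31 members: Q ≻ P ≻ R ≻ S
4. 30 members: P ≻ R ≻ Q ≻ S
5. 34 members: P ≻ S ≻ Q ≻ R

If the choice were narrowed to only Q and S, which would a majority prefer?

Q

Voters preferring Q to S: 134; preferring S to Q: 67.
Q wins the head-to-head.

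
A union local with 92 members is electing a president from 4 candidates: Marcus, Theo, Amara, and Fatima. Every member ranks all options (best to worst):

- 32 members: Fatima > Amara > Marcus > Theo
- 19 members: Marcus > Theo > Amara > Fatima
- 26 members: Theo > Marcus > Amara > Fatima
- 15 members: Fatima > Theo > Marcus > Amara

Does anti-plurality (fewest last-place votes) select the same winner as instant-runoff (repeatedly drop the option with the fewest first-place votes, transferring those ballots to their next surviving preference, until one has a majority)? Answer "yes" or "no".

no

Anti-plurality — last-place votes: Marcus 0, Theo 32, Amara 15, Fatima 45. Winner: Marcus.
Instant-runoff — R1 Marcus 19, Theo 26, Amara 0, Fatima 47 (Fatima winner). Winner: Fatima.
The two methods disagree.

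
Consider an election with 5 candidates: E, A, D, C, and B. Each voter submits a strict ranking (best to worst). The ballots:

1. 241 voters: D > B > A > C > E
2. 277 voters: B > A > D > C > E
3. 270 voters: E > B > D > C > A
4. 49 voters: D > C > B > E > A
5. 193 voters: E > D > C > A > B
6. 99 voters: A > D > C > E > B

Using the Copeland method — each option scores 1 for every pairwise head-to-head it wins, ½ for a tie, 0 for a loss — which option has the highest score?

D

E: loses to A, D, C, and B → score 0.
A: beats E and C; loses to D and B → score 2.
D: beats E, A, C, and B → score 4.
C: beats E; loses to A, D, and B → score 1.
B: beats E, A, and C; loses to D → score 3.
D has the best pairwise record.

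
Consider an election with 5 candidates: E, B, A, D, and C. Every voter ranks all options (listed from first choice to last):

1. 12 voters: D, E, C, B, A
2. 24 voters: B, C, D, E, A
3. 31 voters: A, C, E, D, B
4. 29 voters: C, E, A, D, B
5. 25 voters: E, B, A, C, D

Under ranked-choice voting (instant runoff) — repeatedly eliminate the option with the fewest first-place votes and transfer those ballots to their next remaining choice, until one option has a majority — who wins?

C

Round 1: E 25, B 24, A 31, D 12, C 29. Eliminate D.
Round 2: E 37, B 24, A 31, C 29. Eliminate B.
Round 3: E 37, A 31, C 53. Eliminate A.
Round 4: E 37, C 84. C has a majority.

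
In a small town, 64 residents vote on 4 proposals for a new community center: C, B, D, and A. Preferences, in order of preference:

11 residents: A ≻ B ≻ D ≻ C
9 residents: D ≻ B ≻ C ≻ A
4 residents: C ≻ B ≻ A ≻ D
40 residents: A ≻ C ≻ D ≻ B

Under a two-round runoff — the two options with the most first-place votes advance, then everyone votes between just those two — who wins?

Round 1 first-place votes: C 4, B 0, D 9, A 51.
A and D advance.
Runoff: A is preferred to D by 55 voters; D by 9.
A wins the runoff.

A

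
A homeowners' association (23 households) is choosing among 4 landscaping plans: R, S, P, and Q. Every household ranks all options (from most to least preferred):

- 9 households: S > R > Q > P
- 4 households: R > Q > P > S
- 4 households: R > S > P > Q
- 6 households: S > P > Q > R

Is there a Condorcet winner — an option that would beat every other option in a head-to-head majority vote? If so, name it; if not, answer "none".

S

S vs R: 15–8 for S.
S vs P: 19–4 for S.
S vs Q: 19–4 for S.
S beats every other option head-to-head.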